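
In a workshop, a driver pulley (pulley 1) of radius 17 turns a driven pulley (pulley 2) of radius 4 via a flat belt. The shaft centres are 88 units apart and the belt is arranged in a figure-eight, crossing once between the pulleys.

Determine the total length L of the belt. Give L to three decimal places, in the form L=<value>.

L=247.009

crossed belt: β = asin((r1+r2)/C) = asin(21/88) = 13.8061°
wrap1 = wrap2 = π + 2β = 207.6121°
tangent length = C·cosβ = 85.4576
L = (r1+r2)·wrap + 2·C·cosβ = 21·3.6235 + 2·85.4576 = 247.0090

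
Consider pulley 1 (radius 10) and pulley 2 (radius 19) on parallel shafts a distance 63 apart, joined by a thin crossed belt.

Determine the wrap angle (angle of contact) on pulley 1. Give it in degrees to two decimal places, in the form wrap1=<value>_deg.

crossed belt: β = asin((r1+r2)/C) = asin(29/63) = 27.4076°
wrap1 = wrap2 = π + 2β = 234.8152°

wrap1=234.82_deg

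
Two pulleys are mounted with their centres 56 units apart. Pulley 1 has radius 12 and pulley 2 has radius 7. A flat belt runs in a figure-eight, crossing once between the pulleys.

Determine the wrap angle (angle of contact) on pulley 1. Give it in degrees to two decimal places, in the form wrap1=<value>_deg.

crossed belt: β = asin((r1+r2)/C) = asin(19/56) = 19.8334°
wrap1 = wrap2 = π + 2β = 219.6667°

wrap1=219.67_deg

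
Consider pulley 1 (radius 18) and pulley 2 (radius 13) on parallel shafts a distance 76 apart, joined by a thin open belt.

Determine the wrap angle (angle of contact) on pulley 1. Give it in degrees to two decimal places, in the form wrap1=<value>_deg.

wrap1=187.54_deg

open belt: β = asin((r2−r1)/C) = asin(-5/76) = -3.7722°
wrap1 = π − 2β = 187.5444°
wrap2 = π + 2β = 172.4556°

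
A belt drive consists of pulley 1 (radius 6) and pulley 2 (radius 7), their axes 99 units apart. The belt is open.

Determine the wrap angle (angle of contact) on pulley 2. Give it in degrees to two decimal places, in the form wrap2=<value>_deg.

open belt: β = asin((r2−r1)/C) = asin(1/99) = 0.5788°
wrap1 = π − 2β = 178.8425°
wrap2 = π + 2β = 181.1575°

wrap2=181.16_deg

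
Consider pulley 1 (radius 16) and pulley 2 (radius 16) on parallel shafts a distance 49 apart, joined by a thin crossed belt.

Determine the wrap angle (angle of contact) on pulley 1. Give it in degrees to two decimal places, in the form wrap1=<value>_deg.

wrap1=261.55_deg

crossed belt: β = asin((r1+r2)/C) = asin(32/49) = 40.7728°
wrap1 = wrap2 = π + 2β = 261.5456°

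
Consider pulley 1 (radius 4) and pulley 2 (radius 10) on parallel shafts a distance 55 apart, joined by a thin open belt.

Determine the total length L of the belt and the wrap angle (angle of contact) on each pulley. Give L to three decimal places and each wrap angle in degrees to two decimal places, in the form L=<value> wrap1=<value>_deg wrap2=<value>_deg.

L=154.637 wrap1=167.47_deg wrap2=192.53_deg

open belt: β = asin((r2−r1)/C) = asin(6/55) = 6.2629°
wrap1 = π − 2β = 167.4742°
wrap2 = π + 2β = 192.5258°
tangent length = C·cosβ = 54.6717
L = r1·wrap1 + r2·wrap2 + 2·C·cosβ = 4·2.9230 + 10·3.3602 + 2·54.6717 = 154.6375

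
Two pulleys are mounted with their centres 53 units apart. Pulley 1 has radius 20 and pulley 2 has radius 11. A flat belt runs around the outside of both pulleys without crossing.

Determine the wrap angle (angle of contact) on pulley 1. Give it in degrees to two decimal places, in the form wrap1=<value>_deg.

wrap1=199.55_deg

open belt: β = asin((r2−r1)/C) = asin(-9/53) = -9.7768°
wrap1 = π − 2β = 199.5537°
wrap2 = π + 2β = 160.4463°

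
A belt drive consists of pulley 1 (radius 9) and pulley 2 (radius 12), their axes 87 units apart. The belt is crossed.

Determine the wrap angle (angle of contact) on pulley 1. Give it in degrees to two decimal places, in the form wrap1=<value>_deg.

wrap1=207.94_deg

crossed belt: β = asin((r1+r2)/C) = asin(21/87) = 13.9680°
wrap1 = wrap2 = π + 2β = 207.9359°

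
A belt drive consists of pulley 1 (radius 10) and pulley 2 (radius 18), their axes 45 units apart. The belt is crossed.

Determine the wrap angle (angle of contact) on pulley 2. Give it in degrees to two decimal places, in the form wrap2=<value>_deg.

wrap2=256.96_deg

crossed belt: β = asin((r1+r2)/C) = asin(28/45) = 38.4786°
wrap1 = wrap2 = π + 2β = 256.9572°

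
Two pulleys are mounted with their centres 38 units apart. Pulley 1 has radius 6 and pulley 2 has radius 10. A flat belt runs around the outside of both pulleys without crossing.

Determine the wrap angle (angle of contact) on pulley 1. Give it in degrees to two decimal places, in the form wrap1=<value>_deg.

open belt: β = asin((r2−r1)/C) = asin(4/38) = 6.0423°
wrap1 = π − 2β = 167.9153°
wrap2 = π + 2β = 192.0847°

wrap1=167.92_deg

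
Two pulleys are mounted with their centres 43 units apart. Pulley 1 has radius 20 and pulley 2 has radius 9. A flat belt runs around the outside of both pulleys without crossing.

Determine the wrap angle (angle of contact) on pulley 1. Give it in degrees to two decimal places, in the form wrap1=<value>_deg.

open belt: β = asin((r2−r1)/C) = asin(-11/43) = -14.8218°
wrap1 = π − 2β = 209.6436°
wrap2 = π + 2β = 150.3564°

wrap1=209.64_deg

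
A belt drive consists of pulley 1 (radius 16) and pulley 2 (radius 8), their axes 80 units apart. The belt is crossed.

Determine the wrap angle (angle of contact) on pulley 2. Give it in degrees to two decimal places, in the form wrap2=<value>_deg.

wrap2=214.92_deg

crossed belt: β = asin((r1+r2)/C) = asin(24/80) = 17.4576°
wrap1 = wrap2 = π + 2β = 214.9152°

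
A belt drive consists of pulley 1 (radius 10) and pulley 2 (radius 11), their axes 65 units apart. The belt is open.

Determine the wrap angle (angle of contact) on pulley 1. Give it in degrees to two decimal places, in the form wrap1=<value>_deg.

open belt: β = asin((r2−r1)/C) = asin(1/65) = 0.8815°
wrap1 = π − 2β = 178.2370°
wrap2 = π + 2β = 181.7630°

wrap1=178.24_deg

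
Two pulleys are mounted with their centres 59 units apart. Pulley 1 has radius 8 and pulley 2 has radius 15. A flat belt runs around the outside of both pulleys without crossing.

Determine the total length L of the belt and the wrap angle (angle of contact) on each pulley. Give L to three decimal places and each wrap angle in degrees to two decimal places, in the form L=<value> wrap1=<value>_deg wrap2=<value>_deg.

open belt: β = asin((r2−r1)/C) = asin(7/59) = 6.8139°
wrap1 = π − 2β = 166.3723°
wrap2 = π + 2β = 193.6277°
tangent length = C·cosβ = 58.5833
L = r1·wrap1 + r2·wrap2 + 2·C·cosβ = 8·2.9037 + 15·3.3794 + 2·58.5833 = 191.0881

L=191.088 wrap1=166.37_deg wrap2=193.63_deg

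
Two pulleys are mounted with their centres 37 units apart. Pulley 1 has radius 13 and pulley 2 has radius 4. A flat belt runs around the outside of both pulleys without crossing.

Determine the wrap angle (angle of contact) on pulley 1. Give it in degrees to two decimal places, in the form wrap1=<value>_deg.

wrap1=208.16_deg

open belt: β = asin((r2−r1)/C) = asin(-9/37) = -14.0780°
wrap1 = π − 2β = 208.1561°
wrap2 = π + 2β = 151.8439°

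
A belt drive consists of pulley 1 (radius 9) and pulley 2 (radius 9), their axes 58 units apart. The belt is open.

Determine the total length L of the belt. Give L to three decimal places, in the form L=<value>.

open belt: β = asin((r2−r1)/C) = asin(0/58) = 0.0000°
wrap1 = π − 2β = 180.0000°
wrap2 = π + 2β = 180.0000°
tangent length = C·cosβ = 58.0000
L = r1·wrap1 + r2·wrap2 + 2·C·cosβ = 9·3.1416 + 9·3.1416 + 2·58.0000 = 172.5487

L=172.549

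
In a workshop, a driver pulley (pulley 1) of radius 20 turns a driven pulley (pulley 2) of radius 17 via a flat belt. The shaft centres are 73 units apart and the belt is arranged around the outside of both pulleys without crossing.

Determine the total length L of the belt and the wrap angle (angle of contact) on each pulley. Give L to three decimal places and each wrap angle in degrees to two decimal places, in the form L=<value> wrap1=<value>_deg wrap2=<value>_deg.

L=262.362 wrap1=184.71_deg wrap2=175.29_deg

open belt: β = asin((r2−r1)/C) = asin(-3/73) = -2.3553°
wrap1 = π − 2β = 184.7106°
wrap2 = π + 2β = 175.2894°
tangent length = C·cosβ = 72.9383
L = r1·wrap1 + r2·wrap2 + 2·C·cosβ = 20·3.2238 + 17·3.0594 + 2·72.9383 = 262.3622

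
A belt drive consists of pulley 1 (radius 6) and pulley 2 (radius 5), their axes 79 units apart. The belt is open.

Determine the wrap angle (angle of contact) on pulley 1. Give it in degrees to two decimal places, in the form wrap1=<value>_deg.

open belt: β = asin((r2−r1)/C) = asin(-1/79) = -0.7253°
wrap1 = π − 2β = 181.4506°
wrap2 = π + 2β = 178.5494°

wrap1=181.45_deg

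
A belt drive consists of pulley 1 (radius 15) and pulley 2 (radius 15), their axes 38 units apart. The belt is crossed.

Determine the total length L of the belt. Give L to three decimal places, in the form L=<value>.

crossed belt: β = asin((r1+r2)/C) = asin(30/38) = 52.1364°
wrap1 = wrap2 = π + 2β = 284.2727°
tangent length = C·cosβ = 23.3238
L = (r1+r2)·wrap + 2·C·cosβ = 30·4.9615 + 2·23.3238 = 195.4925

L=195.492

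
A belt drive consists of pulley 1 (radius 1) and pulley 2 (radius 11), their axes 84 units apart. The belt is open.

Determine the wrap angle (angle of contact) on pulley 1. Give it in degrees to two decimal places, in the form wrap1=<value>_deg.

open belt: β = asin((r2−r1)/C) = asin(10/84) = 6.8371°
wrap1 = π − 2β = 166.3257°
wrap2 = π + 2β = 193.6743°

wrap1=166.33_deg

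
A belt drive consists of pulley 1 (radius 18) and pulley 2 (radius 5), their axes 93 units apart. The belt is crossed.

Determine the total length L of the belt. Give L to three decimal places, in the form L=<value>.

crossed belt: β = asin((r1+r2)/C) = asin(23/93) = 14.3185°
wrap1 = wrap2 = π + 2β = 208.6370°
tangent length = C·cosβ = 90.1110
L = (r1+r2)·wrap + 2·C·cosβ = 23·3.6414 + 2·90.1110 = 263.9743

L=263.974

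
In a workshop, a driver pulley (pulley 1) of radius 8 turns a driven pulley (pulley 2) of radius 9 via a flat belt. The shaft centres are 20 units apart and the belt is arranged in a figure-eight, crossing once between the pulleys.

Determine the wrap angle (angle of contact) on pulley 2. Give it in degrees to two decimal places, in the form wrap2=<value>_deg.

wrap2=296.42_deg

crossed belt: β = asin((r1+r2)/C) = asin(17/20) = 58.2117°
wrap1 = wrap2 = π + 2β = 296.4233°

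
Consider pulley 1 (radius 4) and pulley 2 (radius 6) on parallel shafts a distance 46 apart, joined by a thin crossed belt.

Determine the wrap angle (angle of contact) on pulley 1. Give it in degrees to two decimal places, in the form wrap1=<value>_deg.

crossed belt: β = asin((r1+r2)/C) = asin(10/46) = 12.5559°
wrap1 = wrap2 = π + 2β = 205.1117°

wrap1=205.11_deg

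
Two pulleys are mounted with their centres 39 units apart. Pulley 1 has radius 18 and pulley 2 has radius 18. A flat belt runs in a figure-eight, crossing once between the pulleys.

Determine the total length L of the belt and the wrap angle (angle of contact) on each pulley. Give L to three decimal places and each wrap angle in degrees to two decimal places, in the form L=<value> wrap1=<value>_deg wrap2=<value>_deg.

crossed belt: β = asin((r1+r2)/C) = asin(36/39) = 67.3801°
wrap1 = wrap2 = π + 2β = 314.7603°
tangent length = C·cosβ = 15.0000
L = (r1+r2)·wrap + 2·C·cosβ = 36·5.4936 + 2·15.0000 = 227.7697

L=227.770 wrap1=314.76_deg wrap2=314.76_deg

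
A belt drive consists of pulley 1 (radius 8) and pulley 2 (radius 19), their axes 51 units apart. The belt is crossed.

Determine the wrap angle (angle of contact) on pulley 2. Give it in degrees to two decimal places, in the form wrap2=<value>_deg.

wrap2=243.93_deg

crossed belt: β = asin((r1+r2)/C) = asin(27/51) = 31.9657°
wrap1 = wrap2 = π + 2β = 243.9314°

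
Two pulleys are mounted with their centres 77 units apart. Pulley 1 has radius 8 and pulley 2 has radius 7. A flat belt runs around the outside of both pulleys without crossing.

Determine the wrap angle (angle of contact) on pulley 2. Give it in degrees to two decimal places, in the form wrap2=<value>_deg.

open belt: β = asin((r2−r1)/C) = asin(-1/77) = -0.7441°
wrap1 = π − 2β = 181.4882°
wrap2 = π + 2β = 178.5118°

wrap2=178.51_deg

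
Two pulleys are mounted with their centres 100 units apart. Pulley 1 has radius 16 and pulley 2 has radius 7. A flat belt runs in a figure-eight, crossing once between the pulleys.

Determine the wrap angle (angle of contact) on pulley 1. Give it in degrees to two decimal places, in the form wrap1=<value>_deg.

wrap1=206.59_deg

crossed belt: β = asin((r1+r2)/C) = asin(23/100) = 13.2971°
wrap1 = wrap2 = π + 2β = 206.5941°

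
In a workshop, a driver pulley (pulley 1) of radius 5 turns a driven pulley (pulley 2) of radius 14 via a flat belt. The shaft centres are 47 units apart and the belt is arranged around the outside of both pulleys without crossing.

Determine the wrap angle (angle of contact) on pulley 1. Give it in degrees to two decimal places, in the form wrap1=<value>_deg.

open belt: β = asin((r2−r1)/C) = asin(9/47) = 11.0397°
wrap1 = π − 2β = 157.9206°
wrap2 = π + 2β = 202.0794°

wrap1=157.92_deg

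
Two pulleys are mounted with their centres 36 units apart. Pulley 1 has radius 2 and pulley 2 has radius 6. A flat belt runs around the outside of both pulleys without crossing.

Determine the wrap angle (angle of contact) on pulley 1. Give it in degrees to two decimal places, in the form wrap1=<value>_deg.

open belt: β = asin((r2−r1)/C) = asin(4/36) = 6.3794°
wrap1 = π − 2β = 167.2413°
wrap2 = π + 2β = 192.7587°

wrap1=167.24_deg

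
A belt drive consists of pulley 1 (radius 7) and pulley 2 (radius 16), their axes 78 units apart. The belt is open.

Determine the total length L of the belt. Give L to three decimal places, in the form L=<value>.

open belt: β = asin((r2−r1)/C) = asin(9/78) = 6.6258°
wrap1 = π − 2β = 166.7484°
wrap2 = π + 2β = 193.2516°
tangent length = C·cosβ = 77.4790
L = r1·wrap1 + r2·wrap2 + 2·C·cosβ = 7·2.9103 + 16·3.3729 + 2·77.4790 = 229.2962

L=229.296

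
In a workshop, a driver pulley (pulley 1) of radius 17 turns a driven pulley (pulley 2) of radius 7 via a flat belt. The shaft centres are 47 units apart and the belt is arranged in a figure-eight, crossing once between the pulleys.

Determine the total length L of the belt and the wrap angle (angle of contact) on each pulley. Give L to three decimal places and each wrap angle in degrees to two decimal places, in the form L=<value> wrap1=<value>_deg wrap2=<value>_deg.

L=181.944 wrap1=241.41_deg wrap2=241.41_deg

crossed belt: β = asin((r1+r2)/C) = asin(24/47) = 30.7064°
wrap1 = wrap2 = π + 2β = 241.4127°
tangent length = C·cosβ = 40.4104
L = (r1+r2)·wrap + 2·C·cosβ = 24·4.2134 + 2·40.4104 = 181.9435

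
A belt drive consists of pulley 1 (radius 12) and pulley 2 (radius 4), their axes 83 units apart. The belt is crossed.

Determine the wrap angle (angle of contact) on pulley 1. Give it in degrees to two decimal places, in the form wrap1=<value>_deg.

crossed belt: β = asin((r1+r2)/C) = asin(16/83) = 11.1145°
wrap1 = wrap2 = π + 2β = 202.2291°

wrap1=202.23_deg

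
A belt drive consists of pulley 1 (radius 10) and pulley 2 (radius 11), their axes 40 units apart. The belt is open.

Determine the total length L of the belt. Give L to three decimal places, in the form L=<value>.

open belt: β = asin((r2−r1)/C) = asin(1/40) = 1.4325°
wrap1 = π − 2β = 177.1349°
wrap2 = π + 2β = 182.8651°
tangent length = C·cosβ = 39.9875
L = r1·wrap1 + r2·wrap2 + 2·C·cosβ = 10·3.0916 + 11·3.1916 + 2·39.9875 = 145.9984

L=145.998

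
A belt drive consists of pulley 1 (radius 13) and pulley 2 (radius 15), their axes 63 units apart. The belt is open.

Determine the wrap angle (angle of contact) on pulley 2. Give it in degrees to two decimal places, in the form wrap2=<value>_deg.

wrap2=183.64_deg

open belt: β = asin((r2−r1)/C) = asin(2/63) = 1.8192°
wrap1 = π − 2β = 176.3616°
wrap2 = π + 2β = 183.6384°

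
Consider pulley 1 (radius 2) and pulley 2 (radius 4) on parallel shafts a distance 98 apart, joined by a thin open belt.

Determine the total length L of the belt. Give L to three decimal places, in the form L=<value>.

L=214.890

open belt: β = asin((r2−r1)/C) = asin(2/98) = 1.1694°
wrap1 = π − 2β = 177.6612°
wrap2 = π + 2β = 182.3388°
tangent length = C·cosβ = 97.9796
L = r1·wrap1 + r2·wrap2 + 2·C·cosβ = 2·3.1008 + 4·3.1824 + 2·97.9796 = 214.8904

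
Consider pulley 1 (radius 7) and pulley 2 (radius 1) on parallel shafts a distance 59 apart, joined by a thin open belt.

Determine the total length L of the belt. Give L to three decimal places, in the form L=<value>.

open belt: β = asin((r2−r1)/C) = asin(-6/59) = -5.8368°
wrap1 = π − 2β = 191.6736°
wrap2 = π + 2β = 168.3264°
tangent length = C·cosβ = 58.6941
L = r1·wrap1 + r2·wrap2 + 2·C·cosβ = 7·3.3453 + 1·2.9379 + 2·58.6941 = 143.7434

L=143.743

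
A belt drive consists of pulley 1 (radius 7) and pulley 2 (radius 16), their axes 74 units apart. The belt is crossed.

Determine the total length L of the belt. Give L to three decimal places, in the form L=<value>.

crossed belt: β = asin((r1+r2)/C) = asin(23/74) = 18.1081°
wrap1 = wrap2 = π + 2β = 216.2162°
tangent length = C·cosβ = 70.3349
L = (r1+r2)·wrap + 2·C·cosβ = 23·3.7737 + 2·70.3349 = 227.4646

L=227.465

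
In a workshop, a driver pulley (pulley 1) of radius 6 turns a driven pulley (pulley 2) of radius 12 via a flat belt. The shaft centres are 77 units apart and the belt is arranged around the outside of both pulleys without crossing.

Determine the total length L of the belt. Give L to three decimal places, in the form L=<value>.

L=211.016

open belt: β = asin((r2−r1)/C) = asin(6/77) = 4.4691°
wrap1 = π − 2β = 171.0617°
wrap2 = π + 2β = 188.9383°
tangent length = C·cosβ = 76.7659
L = r1·wrap1 + r2·wrap2 + 2·C·cosβ = 6·2.9856 + 12·3.2976 + 2·76.7659 = 211.0164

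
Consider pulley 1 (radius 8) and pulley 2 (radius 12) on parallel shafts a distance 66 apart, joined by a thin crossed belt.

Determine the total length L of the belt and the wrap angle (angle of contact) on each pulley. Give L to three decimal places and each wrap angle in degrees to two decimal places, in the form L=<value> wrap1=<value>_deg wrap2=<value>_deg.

L=200.940 wrap1=215.28_deg wrap2=215.28_deg

crossed belt: β = asin((r1+r2)/C) = asin(20/66) = 17.6397°
wrap1 = wrap2 = π + 2β = 215.2794°
tangent length = C·cosβ = 62.8967
L = (r1+r2)·wrap + 2·C·cosβ = 20·3.7573 + 2·62.8967 = 200.9402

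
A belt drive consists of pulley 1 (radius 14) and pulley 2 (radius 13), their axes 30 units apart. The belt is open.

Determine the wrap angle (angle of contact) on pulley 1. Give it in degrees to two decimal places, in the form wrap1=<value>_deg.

wrap1=183.82_deg

open belt: β = asin((r2−r1)/C) = asin(-1/30) = -1.9102°
wrap1 = π − 2β = 183.8204°
wrap2 = π + 2β = 176.1796°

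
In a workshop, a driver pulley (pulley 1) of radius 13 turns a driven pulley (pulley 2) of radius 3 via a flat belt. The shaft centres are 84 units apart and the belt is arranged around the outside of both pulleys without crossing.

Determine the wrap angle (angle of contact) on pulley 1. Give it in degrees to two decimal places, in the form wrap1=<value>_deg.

wrap1=193.67_deg

open belt: β = asin((r2−r1)/C) = asin(-10/84) = -6.8371°
wrap1 = π − 2β = 193.6743°
wrap2 = π + 2β = 166.3257°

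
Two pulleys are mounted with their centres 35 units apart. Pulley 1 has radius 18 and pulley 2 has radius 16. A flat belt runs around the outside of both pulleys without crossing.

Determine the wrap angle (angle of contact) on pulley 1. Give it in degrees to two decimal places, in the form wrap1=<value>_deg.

open belt: β = asin((r2−r1)/C) = asin(-2/35) = -3.2758°
wrap1 = π − 2β = 186.5517°
wrap2 = π + 2β = 173.4483°

wrap1=186.55_deg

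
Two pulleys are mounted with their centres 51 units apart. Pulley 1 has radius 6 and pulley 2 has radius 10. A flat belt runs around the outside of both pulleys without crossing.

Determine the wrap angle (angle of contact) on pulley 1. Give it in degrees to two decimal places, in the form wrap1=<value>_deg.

wrap1=171.00_deg

open belt: β = asin((r2−r1)/C) = asin(4/51) = 4.4984°
wrap1 = π − 2β = 171.0032°
wrap2 = π + 2β = 188.9968°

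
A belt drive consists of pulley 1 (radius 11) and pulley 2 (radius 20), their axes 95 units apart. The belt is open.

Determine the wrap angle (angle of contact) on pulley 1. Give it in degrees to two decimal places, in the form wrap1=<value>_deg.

open belt: β = asin((r2−r1)/C) = asin(9/95) = 5.4362°
wrap1 = π − 2β = 169.1277°
wrap2 = π + 2β = 190.8723°

wrap1=169.13_deg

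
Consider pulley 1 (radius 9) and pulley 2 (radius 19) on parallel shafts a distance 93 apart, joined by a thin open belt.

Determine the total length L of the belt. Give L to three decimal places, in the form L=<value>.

open belt: β = asin((r2−r1)/C) = asin(10/93) = 6.1728°
wrap1 = π − 2β = 167.6545°
wrap2 = π + 2β = 192.3455°
tangent length = C·cosβ = 92.4608
L = r1·wrap1 + r2·wrap2 + 2·C·cosβ = 9·2.9261 + 19·3.3571 + 2·92.4608 = 275.0409

L=275.041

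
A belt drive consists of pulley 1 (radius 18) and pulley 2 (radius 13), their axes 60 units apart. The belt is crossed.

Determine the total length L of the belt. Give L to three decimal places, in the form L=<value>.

crossed belt: β = asin((r1+r2)/C) = asin(31/60) = 31.1089°
wrap1 = wrap2 = π + 2β = 242.2178°
tangent length = C·cosβ = 51.3712
L = (r1+r2)·wrap + 2·C·cosβ = 31·4.2275 + 2·51.3712 = 233.7949

L=233.795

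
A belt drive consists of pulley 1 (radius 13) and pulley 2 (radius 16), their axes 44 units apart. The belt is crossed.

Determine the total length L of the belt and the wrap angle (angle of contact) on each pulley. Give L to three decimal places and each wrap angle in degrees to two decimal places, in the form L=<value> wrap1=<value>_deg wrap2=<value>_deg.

L=199.025 wrap1=262.46_deg wrap2=262.46_deg

crossed belt: β = asin((r1+r2)/C) = asin(29/44) = 41.2306°
wrap1 = wrap2 = π + 2β = 262.4612°
tangent length = C·cosβ = 33.0908
L = (r1+r2)·wrap + 2·C·cosβ = 29·4.5808 + 2·33.0908 = 199.0251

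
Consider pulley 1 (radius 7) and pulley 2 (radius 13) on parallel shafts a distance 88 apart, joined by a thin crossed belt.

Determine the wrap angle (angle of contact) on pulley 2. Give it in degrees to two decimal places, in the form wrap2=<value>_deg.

wrap2=206.27_deg

crossed belt: β = asin((r1+r2)/C) = asin(20/88) = 13.1366°
wrap1 = wrap2 = π + 2β = 206.2731°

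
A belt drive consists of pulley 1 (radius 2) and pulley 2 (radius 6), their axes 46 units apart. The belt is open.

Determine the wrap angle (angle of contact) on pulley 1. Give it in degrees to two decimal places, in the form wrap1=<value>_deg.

wrap1=170.02_deg

open belt: β = asin((r2−r1)/C) = asin(4/46) = 4.9885°
wrap1 = π − 2β = 170.0229°
wrap2 = π + 2β = 189.9771°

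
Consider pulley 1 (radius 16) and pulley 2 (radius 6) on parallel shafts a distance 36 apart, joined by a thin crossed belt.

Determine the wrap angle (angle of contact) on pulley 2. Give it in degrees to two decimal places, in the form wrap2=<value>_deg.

wrap2=255.34_deg

crossed belt: β = asin((r1+r2)/C) = asin(22/36) = 37.6699°
wrap1 = wrap2 = π + 2β = 255.3398°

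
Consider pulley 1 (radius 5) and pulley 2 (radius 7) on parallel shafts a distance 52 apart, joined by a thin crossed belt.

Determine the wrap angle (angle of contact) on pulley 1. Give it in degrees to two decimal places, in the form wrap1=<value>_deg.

crossed belt: β = asin((r1+r2)/C) = asin(12/52) = 13.3424°
wrap1 = wrap2 = π + 2β = 206.6847°

wrap1=206.68_deg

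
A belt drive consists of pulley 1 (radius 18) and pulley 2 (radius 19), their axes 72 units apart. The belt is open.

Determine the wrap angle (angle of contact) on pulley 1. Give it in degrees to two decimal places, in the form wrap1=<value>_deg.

open belt: β = asin((r2−r1)/C) = asin(1/72) = 0.7958°
wrap1 = π − 2β = 178.4084°
wrap2 = π + 2β = 181.5916°

wrap1=178.41_deg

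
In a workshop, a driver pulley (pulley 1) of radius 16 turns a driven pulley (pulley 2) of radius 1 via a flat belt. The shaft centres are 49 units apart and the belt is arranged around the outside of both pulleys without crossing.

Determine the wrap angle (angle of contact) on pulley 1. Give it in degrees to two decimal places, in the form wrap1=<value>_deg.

wrap1=215.65_deg

open belt: β = asin((r2−r1)/C) = asin(-15/49) = -17.8257°
wrap1 = π − 2β = 215.6514°
wrap2 = π + 2β = 144.3486°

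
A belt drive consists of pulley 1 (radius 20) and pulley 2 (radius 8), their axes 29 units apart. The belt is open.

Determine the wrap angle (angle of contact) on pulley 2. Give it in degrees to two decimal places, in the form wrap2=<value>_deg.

open belt: β = asin((r2−r1)/C) = asin(-12/29) = -24.4433°
wrap1 = π − 2β = 228.8867°
wrap2 = π + 2β = 131.1133°

wrap2=131.11_deg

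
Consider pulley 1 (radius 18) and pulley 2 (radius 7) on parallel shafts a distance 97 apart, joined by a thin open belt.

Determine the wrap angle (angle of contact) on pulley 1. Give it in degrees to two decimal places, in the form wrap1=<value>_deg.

wrap1=193.02_deg

open belt: β = asin((r2−r1)/C) = asin(-11/97) = -6.5115°
wrap1 = π − 2β = 193.0229°
wrap2 = π + 2β = 166.9771°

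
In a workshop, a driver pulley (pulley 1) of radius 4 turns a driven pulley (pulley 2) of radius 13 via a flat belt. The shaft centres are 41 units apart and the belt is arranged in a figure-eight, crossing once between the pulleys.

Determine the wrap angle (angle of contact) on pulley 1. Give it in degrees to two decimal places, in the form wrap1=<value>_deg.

wrap1=228.99_deg

crossed belt: β = asin((r1+r2)/C) = asin(17/41) = 24.4963°
wrap1 = wrap2 = π + 2β = 228.9926°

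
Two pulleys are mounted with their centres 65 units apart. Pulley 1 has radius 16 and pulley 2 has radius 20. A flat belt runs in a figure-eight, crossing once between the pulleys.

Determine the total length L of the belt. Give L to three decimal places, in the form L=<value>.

L=263.600

crossed belt: β = asin((r1+r2)/C) = asin(36/65) = 33.6313°
wrap1 = wrap2 = π + 2β = 247.2626°
tangent length = C·cosβ = 54.1202
L = (r1+r2)·wrap + 2·C·cosβ = 36·4.3155 + 2·54.1202 = 263.6001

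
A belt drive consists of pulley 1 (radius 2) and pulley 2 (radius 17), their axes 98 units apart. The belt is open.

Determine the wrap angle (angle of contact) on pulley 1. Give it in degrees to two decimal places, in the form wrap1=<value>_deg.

wrap1=162.39_deg

open belt: β = asin((r2−r1)/C) = asin(15/98) = 8.8044°
wrap1 = π − 2β = 162.3913°
wrap2 = π + 2β = 197.6087°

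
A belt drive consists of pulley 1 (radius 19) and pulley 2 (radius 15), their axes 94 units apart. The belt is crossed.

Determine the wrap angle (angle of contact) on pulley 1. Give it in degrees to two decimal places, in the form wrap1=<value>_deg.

wrap1=222.41_deg

crossed belt: β = asin((r1+r2)/C) = asin(34/94) = 21.2048°
wrap1 = wrap2 = π + 2β = 222.4095°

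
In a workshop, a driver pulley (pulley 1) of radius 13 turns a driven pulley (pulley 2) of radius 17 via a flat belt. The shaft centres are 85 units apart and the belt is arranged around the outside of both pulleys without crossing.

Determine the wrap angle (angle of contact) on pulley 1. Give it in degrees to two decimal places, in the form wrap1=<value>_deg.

wrap1=174.61_deg

open belt: β = asin((r2−r1)/C) = asin(4/85) = 2.6973°
wrap1 = π − 2β = 174.6055°
wrap2 = π + 2β = 185.3945°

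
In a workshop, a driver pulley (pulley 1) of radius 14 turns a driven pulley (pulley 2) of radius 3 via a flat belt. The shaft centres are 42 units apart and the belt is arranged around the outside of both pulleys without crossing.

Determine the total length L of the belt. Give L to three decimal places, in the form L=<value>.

L=140.305

open belt: β = asin((r2−r1)/C) = asin(-11/42) = -15.1831°
wrap1 = π − 2β = 210.3662°
wrap2 = π + 2β = 149.6338°
tangent length = C·cosβ = 40.5339
L = r1·wrap1 + r2·wrap2 + 2·C·cosβ = 14·3.6716 + 3·2.6116 + 2·40.5339 = 140.3048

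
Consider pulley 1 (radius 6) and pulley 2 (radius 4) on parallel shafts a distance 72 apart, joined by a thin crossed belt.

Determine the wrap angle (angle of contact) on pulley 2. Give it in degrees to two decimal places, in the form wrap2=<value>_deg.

crossed belt: β = asin((r1+r2)/C) = asin(10/72) = 7.9836°
wrap1 = wrap2 = π + 2β = 195.9671°

wrap2=195.97_deg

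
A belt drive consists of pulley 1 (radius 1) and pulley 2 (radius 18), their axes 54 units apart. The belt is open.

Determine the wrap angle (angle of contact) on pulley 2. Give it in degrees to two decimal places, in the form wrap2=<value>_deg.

wrap2=216.70_deg

open belt: β = asin((r2−r1)/C) = asin(17/54) = 18.3496°
wrap1 = π − 2β = 143.3007°
wrap2 = π + 2β = 216.6993°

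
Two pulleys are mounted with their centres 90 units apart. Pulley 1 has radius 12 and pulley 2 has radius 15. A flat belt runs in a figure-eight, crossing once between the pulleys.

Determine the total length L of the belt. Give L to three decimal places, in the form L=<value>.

crossed belt: β = asin((r1+r2)/C) = asin(27/90) = 17.4576°
wrap1 = wrap2 = π + 2β = 214.9152°
tangent length = C·cosβ = 85.8545
L = (r1+r2)·wrap + 2·C·cosβ = 27·3.7510 + 2·85.8545 = 272.9855

L=272.985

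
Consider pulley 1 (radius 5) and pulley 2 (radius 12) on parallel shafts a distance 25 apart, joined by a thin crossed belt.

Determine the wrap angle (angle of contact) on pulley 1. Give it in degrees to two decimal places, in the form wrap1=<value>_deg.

wrap1=265.69_deg

crossed belt: β = asin((r1+r2)/C) = asin(17/25) = 42.8436°
wrap1 = wrap2 = π + 2β = 265.6873°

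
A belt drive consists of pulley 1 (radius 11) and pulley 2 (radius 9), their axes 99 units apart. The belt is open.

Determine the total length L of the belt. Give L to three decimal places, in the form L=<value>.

L=260.872

open belt: β = asin((r2−r1)/C) = asin(-2/99) = -1.1576°
wrap1 = π − 2β = 182.3151°
wrap2 = π + 2β = 177.6849°
tangent length = C·cosβ = 98.9798
L = r1·wrap1 + r2·wrap2 + 2·C·cosβ = 11·3.1820 + 9·3.1012 + 2·98.9798 = 260.8723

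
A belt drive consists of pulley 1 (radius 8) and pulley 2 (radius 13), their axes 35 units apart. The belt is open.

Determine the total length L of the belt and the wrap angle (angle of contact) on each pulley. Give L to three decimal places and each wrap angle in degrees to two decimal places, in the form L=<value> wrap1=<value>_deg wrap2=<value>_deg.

open belt: β = asin((r2−r1)/C) = asin(5/35) = 8.2132°
wrap1 = π − 2β = 163.5736°
wrap2 = π + 2β = 196.4264°
tangent length = C·cosβ = 34.6410
L = r1·wrap1 + r2·wrap2 + 2·C·cosβ = 8·2.8549 + 13·3.4283 + 2·34.6410 = 136.6890

L=136.689 wrap1=163.57_deg wrap2=196.43_deg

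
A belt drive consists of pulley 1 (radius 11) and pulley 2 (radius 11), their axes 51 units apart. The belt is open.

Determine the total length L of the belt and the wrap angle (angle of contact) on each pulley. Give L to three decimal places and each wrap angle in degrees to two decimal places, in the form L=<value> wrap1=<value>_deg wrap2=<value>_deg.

open belt: β = asin((r2−r1)/C) = asin(0/51) = 0.0000°
wrap1 = π − 2β = 180.0000°
wrap2 = π + 2β = 180.0000°
tangent length = C·cosβ = 51.0000
L = r1·wrap1 + r2·wrap2 + 2·C·cosβ = 11·3.1416 + 11·3.1416 + 2·51.0000 = 171.1150

L=171.115 wrap1=180.00_deg wrap2=180.00_deg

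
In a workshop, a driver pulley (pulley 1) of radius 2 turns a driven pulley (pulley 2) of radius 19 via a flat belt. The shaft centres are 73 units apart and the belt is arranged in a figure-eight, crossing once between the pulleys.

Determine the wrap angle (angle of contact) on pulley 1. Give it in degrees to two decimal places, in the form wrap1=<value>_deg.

crossed belt: β = asin((r1+r2)/C) = asin(21/73) = 16.7186°
wrap1 = wrap2 = π + 2β = 213.4372°

wrap1=213.44_deg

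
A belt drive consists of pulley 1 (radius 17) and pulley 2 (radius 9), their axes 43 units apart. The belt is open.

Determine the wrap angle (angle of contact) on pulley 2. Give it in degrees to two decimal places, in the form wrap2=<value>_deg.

wrap2=158.56_deg

open belt: β = asin((r2−r1)/C) = asin(-8/43) = -10.7222°
wrap1 = π − 2β = 201.4443°
wrap2 = π + 2β = 158.5557°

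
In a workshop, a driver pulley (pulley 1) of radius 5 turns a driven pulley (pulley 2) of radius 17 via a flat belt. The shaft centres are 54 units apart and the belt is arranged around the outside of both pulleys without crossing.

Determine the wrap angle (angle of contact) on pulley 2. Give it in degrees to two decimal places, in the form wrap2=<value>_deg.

wrap2=205.68_deg

open belt: β = asin((r2−r1)/C) = asin(12/54) = 12.8396°
wrap1 = π − 2β = 154.3208°
wrap2 = π + 2β = 205.6792°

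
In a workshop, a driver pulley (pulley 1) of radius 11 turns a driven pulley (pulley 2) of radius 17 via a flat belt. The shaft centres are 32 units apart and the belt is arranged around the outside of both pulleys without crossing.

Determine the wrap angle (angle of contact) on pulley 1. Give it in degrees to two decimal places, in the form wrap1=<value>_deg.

open belt: β = asin((r2−r1)/C) = asin(6/32) = 10.8069°
wrap1 = π − 2β = 158.3862°
wrap2 = π + 2β = 201.6138°

wrap1=158.39_deg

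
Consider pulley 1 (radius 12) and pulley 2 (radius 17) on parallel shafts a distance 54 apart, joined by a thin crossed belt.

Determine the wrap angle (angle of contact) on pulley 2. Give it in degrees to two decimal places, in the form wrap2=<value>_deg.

wrap2=244.96_deg

crossed belt: β = asin((r1+r2)/C) = asin(29/54) = 32.4822°
wrap1 = wrap2 = π + 2β = 244.9643°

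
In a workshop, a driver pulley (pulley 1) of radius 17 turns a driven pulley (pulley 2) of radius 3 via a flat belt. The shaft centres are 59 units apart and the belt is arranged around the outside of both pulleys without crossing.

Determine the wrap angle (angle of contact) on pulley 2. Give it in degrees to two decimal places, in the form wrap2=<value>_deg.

open belt: β = asin((r2−r1)/C) = asin(-14/59) = -13.7265°
wrap1 = π − 2β = 207.4531°
wrap2 = π + 2β = 152.5469°

wrap2=152.55_deg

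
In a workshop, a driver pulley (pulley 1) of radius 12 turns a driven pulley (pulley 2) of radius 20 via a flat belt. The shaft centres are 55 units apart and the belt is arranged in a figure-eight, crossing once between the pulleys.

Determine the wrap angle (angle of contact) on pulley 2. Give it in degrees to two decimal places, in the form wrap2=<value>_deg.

wrap2=251.16_deg

crossed belt: β = asin((r1+r2)/C) = asin(32/55) = 35.5785°
wrap1 = wrap2 = π + 2β = 251.1571°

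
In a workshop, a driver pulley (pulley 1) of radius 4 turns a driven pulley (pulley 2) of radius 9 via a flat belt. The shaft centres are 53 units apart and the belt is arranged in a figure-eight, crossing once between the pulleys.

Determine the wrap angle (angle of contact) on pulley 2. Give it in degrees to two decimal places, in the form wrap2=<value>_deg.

wrap2=208.40_deg

crossed belt: β = asin((r1+r2)/C) = asin(13/53) = 14.1986°
wrap1 = wrap2 = π + 2β = 208.3971°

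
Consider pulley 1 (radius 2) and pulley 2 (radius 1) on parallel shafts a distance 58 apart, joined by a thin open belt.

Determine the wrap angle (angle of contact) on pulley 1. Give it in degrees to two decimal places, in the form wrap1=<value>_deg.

wrap1=181.98_deg

open belt: β = asin((r2−r1)/C) = asin(-1/58) = -0.9879°
wrap1 = π − 2β = 181.9758°
wrap2 = π + 2β = 178.0242°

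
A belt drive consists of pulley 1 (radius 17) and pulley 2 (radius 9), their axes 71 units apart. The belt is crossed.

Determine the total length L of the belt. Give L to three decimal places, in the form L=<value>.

crossed belt: β = asin((r1+r2)/C) = asin(26/71) = 21.4813°
wrap1 = wrap2 = π + 2β = 222.9626°
tangent length = C·cosβ = 66.0681
L = (r1+r2)·wrap + 2·C·cosβ = 26·3.8914 + 2·66.0681 = 233.3135

L=233.313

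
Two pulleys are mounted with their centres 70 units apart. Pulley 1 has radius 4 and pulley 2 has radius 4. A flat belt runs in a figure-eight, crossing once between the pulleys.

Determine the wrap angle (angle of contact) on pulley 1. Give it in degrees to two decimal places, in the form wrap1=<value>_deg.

wrap1=193.12_deg

crossed belt: β = asin((r1+r2)/C) = asin(8/70) = 6.5624°
wrap1 = wrap2 = π + 2β = 193.1249°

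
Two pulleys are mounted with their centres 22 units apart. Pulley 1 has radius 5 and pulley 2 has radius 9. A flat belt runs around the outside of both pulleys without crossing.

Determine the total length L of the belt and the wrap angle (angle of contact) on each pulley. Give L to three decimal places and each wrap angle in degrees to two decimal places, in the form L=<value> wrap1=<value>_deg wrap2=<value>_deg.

L=88.712 wrap1=159.05_deg wrap2=200.95_deg

open belt: β = asin((r2−r1)/C) = asin(4/22) = 10.4757°
wrap1 = π − 2β = 159.0486°
wrap2 = π + 2β = 200.9514°
tangent length = C·cosβ = 21.6333
L = r1·wrap1 + r2·wrap2 + 2·C·cosβ = 5·2.7759 + 9·3.5073 + 2·21.6333 = 88.7116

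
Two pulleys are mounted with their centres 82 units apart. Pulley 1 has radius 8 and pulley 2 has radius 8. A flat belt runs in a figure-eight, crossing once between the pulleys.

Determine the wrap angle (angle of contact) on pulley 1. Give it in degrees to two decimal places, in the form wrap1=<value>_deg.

crossed belt: β = asin((r1+r2)/C) = asin(16/82) = 11.2518°
wrap1 = wrap2 = π + 2β = 202.5037°

wrap1=202.50_deg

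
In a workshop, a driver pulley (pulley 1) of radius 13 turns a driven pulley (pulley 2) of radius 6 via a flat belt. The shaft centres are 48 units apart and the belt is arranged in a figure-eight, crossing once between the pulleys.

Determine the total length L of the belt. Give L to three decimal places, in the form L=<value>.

L=163.314

crossed belt: β = asin((r1+r2)/C) = asin(19/48) = 23.3180°
wrap1 = wrap2 = π + 2β = 226.6359°
tangent length = C·cosβ = 44.0795
L = (r1+r2)·wrap + 2·C·cosβ = 19·3.9555 + 2·44.0795 = 163.3143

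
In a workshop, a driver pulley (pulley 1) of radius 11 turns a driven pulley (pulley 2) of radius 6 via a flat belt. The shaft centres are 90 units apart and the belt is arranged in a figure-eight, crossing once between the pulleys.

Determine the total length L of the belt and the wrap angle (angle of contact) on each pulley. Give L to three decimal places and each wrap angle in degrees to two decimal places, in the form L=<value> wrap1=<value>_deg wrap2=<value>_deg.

L=236.628 wrap1=201.78_deg wrap2=201.78_deg

crossed belt: β = asin((r1+r2)/C) = asin(17/90) = 10.8879°
wrap1 = wrap2 = π + 2β = 201.7759°
tangent length = C·cosβ = 88.3799
L = (r1+r2)·wrap + 2·C·cosβ = 17·3.5217 + 2·88.3799 = 236.6278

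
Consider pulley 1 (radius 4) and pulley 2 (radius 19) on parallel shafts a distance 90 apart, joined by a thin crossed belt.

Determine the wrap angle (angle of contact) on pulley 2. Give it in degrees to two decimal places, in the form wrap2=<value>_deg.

crossed belt: β = asin((r1+r2)/C) = asin(23/90) = 14.8065°
wrap1 = wrap2 = π + 2β = 209.6130°

wrap2=209.61_deg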